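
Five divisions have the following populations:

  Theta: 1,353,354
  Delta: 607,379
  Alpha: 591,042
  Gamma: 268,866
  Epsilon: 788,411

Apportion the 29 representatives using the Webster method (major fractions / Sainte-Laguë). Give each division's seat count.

Theta 11, Delta 5, Alpha 5, Gamma 2, Epsilon 6

Standard divisor 3609052/29 ≈ 124450.069; standard quotas: Theta 10.875, Delta 4.881, Alpha 4.749, Gamma 2.160, Epsilon 6.335.
Rounding to the nearest integer gives Theta 11, Delta 5, Alpha 5, Gamma 2, Epsilon 6 — total 29, matching the house size, so no adjustment is needed.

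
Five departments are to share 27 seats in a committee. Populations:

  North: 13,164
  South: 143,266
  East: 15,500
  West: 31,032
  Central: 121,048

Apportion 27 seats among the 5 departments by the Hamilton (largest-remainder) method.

North 1, South 12, East 1, West 3, Central 10

Total 324010; standard divisor 324010/27 ≈ 12000.37.
Standard quotas: North 1.0970, South 11.9385, East 1.2916, West 2.5859, Central 10.0870.
Lower quotas: North 1, South 11, East 1, West 2, Central 10 (sum 25, leaving 2 seats).
Remainders in descending order: South 0.9385, West 0.5859, East 0.2916, North 0.0970, Central 0.0870.
The surplus seats go to South, West.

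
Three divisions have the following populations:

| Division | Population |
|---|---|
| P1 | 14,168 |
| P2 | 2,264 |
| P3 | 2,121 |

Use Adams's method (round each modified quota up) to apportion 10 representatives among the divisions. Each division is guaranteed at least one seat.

P1: 7; P2: 2; P3: 1

Standard divisor 18553/10 ≈ 1855.3; standard quotas: P1 7.637, P2 1.220, P3 1.143.
Rounding up gives 8, 2, 2 = 12 seats, so the divisor must be adjusted.
With modified divisor 2200: modified quotas P1 6.440, P2 1.029, P3 0.964.
Rounding up: P1 7, P2 2, P3 1 (total 10).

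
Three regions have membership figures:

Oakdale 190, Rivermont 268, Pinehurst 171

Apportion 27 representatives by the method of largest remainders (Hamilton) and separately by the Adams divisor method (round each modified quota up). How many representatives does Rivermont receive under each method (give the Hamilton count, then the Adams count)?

Hamilton: Oakdale 8, Rivermont 12, Pinehurst 7.
Adams: Oakdale 8, Rivermont 11, Pinehurst 8.
Rivermont gets 12 under Hamilton and 11 under Adams.

12 and 11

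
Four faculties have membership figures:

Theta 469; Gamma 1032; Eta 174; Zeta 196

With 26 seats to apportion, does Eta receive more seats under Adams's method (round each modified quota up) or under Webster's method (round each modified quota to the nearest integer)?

Adams

Adams: Theta 6, Gamma 14, Eta 3, Zeta 3.
Webster: Theta 7, Gamma 14, Eta 2, Zeta 3.
Eta gets 3 under Adams and 2 under Webster.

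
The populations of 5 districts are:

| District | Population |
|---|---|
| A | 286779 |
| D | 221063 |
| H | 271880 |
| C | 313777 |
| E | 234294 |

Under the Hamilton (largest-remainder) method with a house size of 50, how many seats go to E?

The standard divisor is 1327793/50 ≈ 26555.86.
Standard quotas: A 10.7991, D 8.3245, H 10.2380, C 11.8157, E 8.8227.
Lower quotas: A 10, D 8, H 10, C 11, E 8 (sum 47, leaving 3 seats).
Remainders in descending order: E 0.8227, C 0.8157, A 0.7991, D 0.3245, H 0.2380.
The surplus seats go to E, C, A.
E receives 9.

9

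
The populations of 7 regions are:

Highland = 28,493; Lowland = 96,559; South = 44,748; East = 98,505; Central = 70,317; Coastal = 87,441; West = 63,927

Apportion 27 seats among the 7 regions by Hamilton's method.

Highland: 2; Lowland: 5; South: 2; East: 5; Central: 4; Coastal: 5; West: 4

Standard divisor: 489990 ÷ 27 ≈ 18147.778.
Standard quotas: Highland 1.5701, Lowland 5.3207, South 2.4658, East 5.4279, Central 3.8747, Coastal 4.8183, West 3.5226.
Lower quotas: Highland 1, Lowland 5, South 2, East 5, Central 3, Coastal 4, West 3 (sum 23, leaving 4 seats).
Remainders in descending order: Central 0.8747, Coastal 0.8183, Highland 0.5701, West 0.5226, South 0.4658, East 0.4279, Lowland 0.3207.
The surplus seats go to Central, Coastal, Highland, West.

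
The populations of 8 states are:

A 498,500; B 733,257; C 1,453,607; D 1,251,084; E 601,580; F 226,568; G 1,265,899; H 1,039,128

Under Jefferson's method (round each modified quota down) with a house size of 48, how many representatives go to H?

Standard divisor 7069623/48 ≈ 147283.812; standard quotas: A 3.385, B 4.979, C 9.869, D 8.494, E 4.084, F 1.538, G 8.595, H 7.055.
Rounding down gives 3, 4, 9, 8, 4, 1, 8, 7 = 44 seats, so the divisor must be adjusted.
With modified divisor 135600: modified quotas A 3.676, B 5.407, C 10.720, D 9.226, E 4.436, F 1.671, G 9.336, H 7.663.
Rounding down: A 3, B 5, C 10, D 9, E 4, F 1, G 9, H 7 (total 48).
H receives 7.

7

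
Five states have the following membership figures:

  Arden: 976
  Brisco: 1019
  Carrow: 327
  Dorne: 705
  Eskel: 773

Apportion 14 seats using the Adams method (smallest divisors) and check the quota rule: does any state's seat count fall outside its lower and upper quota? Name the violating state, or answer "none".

Standard quotas: Arden 3.596, Brisco 3.754, Carrow 1.205, Dorne 2.597, Eskel 2.848.
Adams allocation: Arden 3, Brisco 4, Carrow 1, Dorne 3, Eskel 3.
Every allocation lies between the lower and upper quota.

none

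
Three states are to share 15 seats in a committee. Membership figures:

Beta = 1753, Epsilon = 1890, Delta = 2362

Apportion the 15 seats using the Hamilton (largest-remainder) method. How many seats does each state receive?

Beta 4, Epsilon 5, Delta 6

Total 6005; standard divisor 6005/15 ≈ 400.333.
Standard quotas: Beta 4.379, Epsilon 4.721, Delta 5.900.
Lower quotas: Beta 4, Epsilon 4, Delta 5 (sum 13, leaving 2 seats).
Remainders in descending order: Delta 0.900, Epsilon 0.721, Beta 0.379.
Largest remainders: Delta, Epsilon receive the extra seats.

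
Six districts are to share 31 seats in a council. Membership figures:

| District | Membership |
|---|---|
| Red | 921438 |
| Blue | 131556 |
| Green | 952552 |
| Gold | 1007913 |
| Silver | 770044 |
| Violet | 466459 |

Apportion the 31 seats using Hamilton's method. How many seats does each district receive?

Red 7; Blue 1; Green 7; Gold 7; Silver 6; Violet 3

Standard divisor: 4249962 ÷ 31 ≈ 137095.548.
Standard quotas: Red 6.7211, Blue 0.9596, Green 6.9481, Gold 7.3519, Silver 5.6168, Violet 3.4024.
Lower quotas: Red 6, Blue 0, Green 6, Gold 7, Silver 5, Violet 3 (sum 27, leaving 4 seats).
Remainders in descending order: Blue 0.9596, Green 0.9481, Red 0.7211, Silver 0.6168, Violet 0.4024, Gold 0.3519.
The surplus seats go to Blue, Green, Red, Silver.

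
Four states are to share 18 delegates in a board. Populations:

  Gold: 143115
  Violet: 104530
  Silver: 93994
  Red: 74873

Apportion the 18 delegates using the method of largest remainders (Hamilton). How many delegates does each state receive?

Gold: 6, Violet: 5, Silver: 4, Red: 3

Total 416512; standard divisor 416512/18 ≈ 23139.556.
Standard quotas: Gold 6.1849, Violet 4.5174, Silver 4.0620, Red 3.2357.
Lower quotas: Gold 6, Violet 4, Silver 4, Red 3 (sum 17, leaving 1 seat).
Remainders in descending order: Violet 0.5174, Red 0.2357, Gold 0.1849, Silver 0.0620.
Largest remainder: Violet receives the extra seat.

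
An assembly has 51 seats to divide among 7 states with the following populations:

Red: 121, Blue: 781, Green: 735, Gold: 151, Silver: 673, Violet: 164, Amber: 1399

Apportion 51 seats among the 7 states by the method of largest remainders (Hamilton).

The standard divisor is 4024/51 ≈ 78.902.
Standard quotas: Red 1.534, Blue 9.898, Green 9.315, Gold 1.914, Silver 8.530, Violet 2.079, Amber 17.731.
Lower quotas: Red 1, Blue 9, Green 9, Gold 1, Silver 8, Violet 2, Amber 17 (sum 47, leaving 4 seats).
Remainders in descending order: Gold 0.914, Blue 0.898, Amber 0.731, Red 0.534, Silver 0.530, Green 0.315, Violet 0.079.
The surplus seats go to Gold, Blue, Amber, Red.

Red=2; Blue=10; Green=9; Gold=2; Silver=8; Violet=2; Amber=18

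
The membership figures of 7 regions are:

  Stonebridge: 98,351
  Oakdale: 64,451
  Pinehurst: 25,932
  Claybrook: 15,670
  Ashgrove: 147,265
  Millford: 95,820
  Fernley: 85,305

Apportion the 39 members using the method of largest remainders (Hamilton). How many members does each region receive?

The standard divisor is 532794/39 ≈ 13661.385.
Standard quotas: Stonebridge 7.1992, Oakdale 4.7178, Pinehurst 1.8982, Claybrook 1.1470, Ashgrove 10.7797, Millford 7.0139, Fernley 6.2442.
Lower quotas: Stonebridge 7, Oakdale 4, Pinehurst 1, Claybrook 1, Ashgrove 10, Millford 7, Fernley 6 (sum 36, leaving 3 seats).
Remainders in descending order: Pinehurst 0.8982, Ashgrove 0.7797, Oakdale 0.7178, Fernley 0.2442, Stonebridge 0.1992, Claybrook 0.1470, Millford 0.0139.
The surplus seats go to Pinehurst, Ashgrove, Oakdale.

Stonebridge=7; Oakdale=5; Pinehurst=2; Claybrook=1; Ashgrove=11; Millford=7; Fernley=6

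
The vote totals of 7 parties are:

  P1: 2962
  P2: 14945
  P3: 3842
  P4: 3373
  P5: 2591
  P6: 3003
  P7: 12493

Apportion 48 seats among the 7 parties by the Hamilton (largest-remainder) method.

The standard divisor is 43209/48 ≈ 900.188.
Standard quotas: P1 3.2904, P2 16.6021, P3 4.2680, P4 3.7470, P5 2.8783, P6 3.3360, P7 13.8782.
Lower quotas: P1 3, P2 16, P3 4, P4 3, P5 2, P6 3, P7 13 (sum 44, leaving 4 seats).
Remainders in descending order: P5 0.8783, P7 0.8782, P4 0.7470, P2 0.6021, P6 0.3360, P1 0.2904, P3 0.2680.
Largest remainders: P5, P7, P4, P2 receive the extra seats.

P1=3, P2=17, P3=4, P4=4, P5=3, P6=3, P7=14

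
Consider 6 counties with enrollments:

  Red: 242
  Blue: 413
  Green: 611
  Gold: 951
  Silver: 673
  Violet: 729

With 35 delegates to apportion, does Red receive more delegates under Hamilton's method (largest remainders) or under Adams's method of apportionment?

Adams

Hamilton: Red 2, Blue 4, Green 6, Gold 9, Silver 7, Violet 7.
Adams: Red 3, Blue 4, Green 6, Gold 9, Silver 6, Violet 7.
Red gets 2 under Hamilton and 3 under Adams.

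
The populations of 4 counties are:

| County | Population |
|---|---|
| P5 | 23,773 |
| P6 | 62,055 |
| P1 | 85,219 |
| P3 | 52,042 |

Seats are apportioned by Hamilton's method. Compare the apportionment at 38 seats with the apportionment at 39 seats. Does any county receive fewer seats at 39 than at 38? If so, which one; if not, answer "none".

none

At 38 seats: P5 4, P6 11, P1 14, P3 9.
At 39 seats: P5 4, P6 11, P1 15, P3 9.
No county's allocation decreased.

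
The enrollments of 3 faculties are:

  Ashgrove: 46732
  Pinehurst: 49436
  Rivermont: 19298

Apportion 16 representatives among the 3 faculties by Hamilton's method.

Standard divisor: 115466 ÷ 16 ≈ 7216.625.
Standard quotas: Ashgrove 6.4756, Pinehurst 6.8503, Rivermont 2.6741.
Lower quotas: Ashgrove 6, Pinehurst 6, Rivermont 2 (sum 14, leaving 2 seats).
Remainders in descending order: Pinehurst 0.8503, Rivermont 0.6741, Ashgrove 0.4756.
The surplus seats go to Pinehurst, Rivermont.

Ashgrove 6, Pinehurst 7, Rivermont 3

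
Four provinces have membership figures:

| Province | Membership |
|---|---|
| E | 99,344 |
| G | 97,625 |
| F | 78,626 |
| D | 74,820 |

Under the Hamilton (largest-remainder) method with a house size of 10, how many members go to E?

Standard divisor: 350415 ÷ 10 ≈ 35041.5.
Standard quotas: E 2.8350, G 2.7860, F 2.2438, D 2.1352.
Lower quotas: E 2, G 2, F 2, D 2 (sum 8, leaving 2 seats).
Remainders in descending order: E 0.8350, G 0.7860, F 0.2438, D 0.1352.
The surplus seats go to E, G.
E receives 3.

3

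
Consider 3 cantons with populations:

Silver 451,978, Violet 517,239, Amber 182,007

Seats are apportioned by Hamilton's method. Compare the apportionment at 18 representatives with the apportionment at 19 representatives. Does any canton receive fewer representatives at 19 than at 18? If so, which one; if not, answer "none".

At 18 seats: Silver 7, Violet 8, Amber 3.
At 19 seats: Silver 7, Violet 9, Amber 3.
No canton's allocation decreased.

none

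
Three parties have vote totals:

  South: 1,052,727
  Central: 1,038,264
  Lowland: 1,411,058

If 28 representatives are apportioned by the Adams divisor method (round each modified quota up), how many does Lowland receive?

Standard divisor 3502049/28 ≈ 125073.179; standard quotas: South 8.417, Central 8.301, Lowland 11.282.
Rounding up gives 9, 9, 12 = 30 seats, so the divisor must be adjusted.
With modified divisor 130700: modified quotas South 8.055, Central 7.944, Lowland 10.796.
Rounding up: South 9, Central 8, Lowland 11 (total 28).
Lowland receives 11.

11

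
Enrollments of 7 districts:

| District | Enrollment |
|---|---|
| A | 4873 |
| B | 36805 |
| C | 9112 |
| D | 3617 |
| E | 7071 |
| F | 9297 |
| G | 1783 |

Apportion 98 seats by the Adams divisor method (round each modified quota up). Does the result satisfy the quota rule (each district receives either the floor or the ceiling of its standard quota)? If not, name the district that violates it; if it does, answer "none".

B

Standard quotas: A 6.582, B 49.710, C 12.307, D 4.885, E 9.550, F 12.557, G 2.408.
Adams allocation: A 7, B 48, C 12, D 5, E 10, F 13, G 3.
B has quota 49.710 (lower 49, upper 50) but receives 48 — outside the quota interval.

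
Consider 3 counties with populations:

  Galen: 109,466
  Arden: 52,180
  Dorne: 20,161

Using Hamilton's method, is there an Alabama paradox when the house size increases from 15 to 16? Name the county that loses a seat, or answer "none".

none

At 15 seats: Galen 9, Arden 4, Dorne 2.
At 16 seats: Galen 10, Arden 4, Dorne 2.
No county's allocation decreased.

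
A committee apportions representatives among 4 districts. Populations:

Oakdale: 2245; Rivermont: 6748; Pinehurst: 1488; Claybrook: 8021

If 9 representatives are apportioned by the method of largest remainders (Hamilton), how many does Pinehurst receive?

The standard divisor is 18502/9 ≈ 2055.778.
Standard quotas: Oakdale 1.0920, Rivermont 3.2825, Pinehurst 0.7238, Claybrook 3.9017.
Lower quotas: Oakdale 1, Rivermont 3, Pinehurst 0, Claybrook 3 (sum 7, leaving 2 seats).
Remainders in descending order: Claybrook 0.9017, Pinehurst 0.7238, Rivermont 0.2825, Oakdale 0.0920.
The surplus seats go to Claybrook, Pinehurst.
Pinehurst receives 1.

1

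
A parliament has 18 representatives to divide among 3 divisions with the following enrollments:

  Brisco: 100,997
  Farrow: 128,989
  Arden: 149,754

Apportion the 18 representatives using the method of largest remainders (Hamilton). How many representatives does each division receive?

Brisco=5; Farrow=6; Arden=7

The standard divisor is 379740/18 ≈ 21096.667.
Standard quotas: Brisco 4.7873, Farrow 6.1142, Arden 7.0985.
Lower quotas: Brisco 4, Farrow 6, Arden 7 (sum 17, leaving 1 seat).
Remainders in descending order: Brisco 0.7873, Farrow 0.1142, Arden 0.0985.
The surplus seat goes to Brisco.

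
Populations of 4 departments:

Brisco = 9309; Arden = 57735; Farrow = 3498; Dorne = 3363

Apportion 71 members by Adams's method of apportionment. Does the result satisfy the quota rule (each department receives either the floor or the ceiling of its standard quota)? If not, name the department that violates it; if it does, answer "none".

Arden

Standard quotas: Brisco 8.943, Arden 55.466, Farrow 3.361, Dorne 3.231.
Adams allocation: Brisco 9, Arden 54, Farrow 4, Dorne 4.
Arden has quota 55.466 (lower 55, upper 56) but receives 54 — outside the quota interval.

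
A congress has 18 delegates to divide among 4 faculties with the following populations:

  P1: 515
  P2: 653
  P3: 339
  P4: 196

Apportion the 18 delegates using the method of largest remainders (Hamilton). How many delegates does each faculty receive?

The standard divisor is 1703/18 ≈ 94.611.
Standard quotas: P1 5.443, P2 6.902, P3 3.583, P4 2.072.
Lower quotas: P1 5, P2 6, P3 3, P4 2 (sum 16, leaving 2 seats).
Remainders in descending order: P2 0.902, P3 0.583, P1 0.443, P4 0.072.
The surplus seats go to P2, P3.

P1 5; P2 7; P3 4; P4 2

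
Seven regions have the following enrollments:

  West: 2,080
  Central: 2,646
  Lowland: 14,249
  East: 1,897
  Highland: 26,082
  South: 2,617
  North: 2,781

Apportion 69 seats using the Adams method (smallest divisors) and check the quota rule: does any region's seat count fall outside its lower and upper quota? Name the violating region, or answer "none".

Standard quotas: West 2.741, Central 3.487, Lowland 18.780, East 2.500, Highland 34.376, South 3.449, North 3.665.
Adams allocation: West 3, Central 4, Lowland 18, East 3, Highland 33, South 4, North 4.
Highland has quota 34.376 (lower 34, upper 35) but receives 33 — outside the quota interval.

Highland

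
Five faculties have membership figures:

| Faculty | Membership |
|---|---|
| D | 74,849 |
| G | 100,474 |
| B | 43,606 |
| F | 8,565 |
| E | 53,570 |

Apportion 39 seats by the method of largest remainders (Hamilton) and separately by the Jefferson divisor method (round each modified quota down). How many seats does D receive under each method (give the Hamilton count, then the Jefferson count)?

Hamilton: D 10, G 14, B 6, F 1, E 8.
Jefferson: D 11, G 14, B 6, F 1, E 7.
D gets 10 under Hamilton and 11 under Jefferson.

10 and 11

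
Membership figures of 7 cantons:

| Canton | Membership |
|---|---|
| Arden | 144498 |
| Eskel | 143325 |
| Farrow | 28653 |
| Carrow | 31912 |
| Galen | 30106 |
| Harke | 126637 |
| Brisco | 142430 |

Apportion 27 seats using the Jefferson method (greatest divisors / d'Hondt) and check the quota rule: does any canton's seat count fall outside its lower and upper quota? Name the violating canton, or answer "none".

Standard quotas: Arden 6.025, Eskel 5.976, Farrow 1.195, Carrow 1.331, Galen 1.255, Harke 5.280, Brisco 5.939.
Jefferson allocation: Arden 6, Eskel 6, Farrow 1, Carrow 1, Galen 1, Harke 6, Brisco 6.
Every allocation lies between the lower and upper quota.

none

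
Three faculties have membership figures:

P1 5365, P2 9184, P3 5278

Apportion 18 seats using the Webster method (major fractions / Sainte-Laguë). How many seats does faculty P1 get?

Standard divisor 19827/18 ≈ 1101.5; standard quotas: P1 4.871, P2 8.338, P3 4.792.
Rounding to the nearest integer gives P1 5, P2 8, P3 5 — total 18, matching the house size, so no adjustment is needed.
P1 receives 5.

5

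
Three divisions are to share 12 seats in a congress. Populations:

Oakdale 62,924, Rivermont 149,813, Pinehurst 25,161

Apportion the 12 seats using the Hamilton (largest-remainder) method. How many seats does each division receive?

Oakdale=3; Rivermont=8; Pinehurst=1

Standard divisor: 237898 ÷ 12 ≈ 19824.833.
Standard quotas: Oakdale 3.1740, Rivermont 7.5568, Pinehurst 1.2692.
Lower quotas: Oakdale 3, Rivermont 7, Pinehurst 1 (sum 11, leaving 1 seat).
Remainders in descending order: Rivermont 0.5568, Pinehurst 0.2692, Oakdale 0.1740.
The surplus seat goes to Rivermont.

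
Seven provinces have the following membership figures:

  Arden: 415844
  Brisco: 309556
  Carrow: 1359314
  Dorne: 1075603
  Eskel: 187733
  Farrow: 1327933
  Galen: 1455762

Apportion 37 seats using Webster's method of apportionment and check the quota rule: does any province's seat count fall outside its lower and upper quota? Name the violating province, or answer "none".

Standard quotas: Arden 2.509, Brisco 1.868, Carrow 8.202, Dorne 6.490, Eskel 1.133, Farrow 8.013, Galen 8.784.
Webster allocation: Arden 3, Brisco 2, Carrow 8, Dorne 6, Eskel 1, Farrow 8, Galen 9.
Every allocation lies between the lower and upper quota.

none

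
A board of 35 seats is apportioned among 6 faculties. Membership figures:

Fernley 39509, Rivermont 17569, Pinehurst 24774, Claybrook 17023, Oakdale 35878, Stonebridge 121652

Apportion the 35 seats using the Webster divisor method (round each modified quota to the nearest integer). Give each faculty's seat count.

Standard divisor 256405/35 ≈ 7325.857; standard quotas: Fernley 5.393, Rivermont 2.398, Pinehurst 3.382, Claybrook 2.324, Oakdale 4.897, Stonebridge 16.606.
Rounding to the nearest integer gives 5, 2, 3, 2, 5, 17 = 34 seats, so the divisor must be adjusted.
With modified divisor 7130: modified quotas Fernley 5.541, Rivermont 2.464, Pinehurst 3.475, Claybrook 2.388, Oakdale 5.032, Stonebridge 17.062.
Rounding to the nearest integer: Fernley 6, Rivermont 2, Pinehurst 3, Claybrook 2, Oakdale 5, Stonebridge 17 (total 35).

Fernley 6, Rivermont 2, Pinehurst 3, Claybrook 2, Oakdale 5, Stonebridge 17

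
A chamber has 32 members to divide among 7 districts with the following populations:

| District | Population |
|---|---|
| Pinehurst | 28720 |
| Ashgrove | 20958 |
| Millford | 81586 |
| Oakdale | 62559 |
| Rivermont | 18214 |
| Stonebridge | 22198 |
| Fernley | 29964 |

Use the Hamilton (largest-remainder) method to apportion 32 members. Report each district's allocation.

Pinehurst=3, Ashgrove=2, Millford=10, Oakdale=8, Rivermont=2, Stonebridge=3, Fernley=4

Standard divisor: 264199 ÷ 32 ≈ 8256.219.
Standard quotas: Pinehurst 3.4786, Ashgrove 2.5385, Millford 9.8818, Oakdale 7.5772, Rivermont 2.2061, Stonebridge 2.6886, Fernley 3.6293.
Lower quotas: Pinehurst 3, Ashgrove 2, Millford 9, Oakdale 7, Rivermont 2, Stonebridge 2, Fernley 3 (sum 28, leaving 4 seats).
Remainders in descending order: Millford 0.8818, Stonebridge 0.6886, Fernley 0.6293, Oakdale 0.5772, Ashgrove 0.5385, Pinehurst 0.4786, Rivermont 0.2061.
Largest remainders: Millford, Stonebridge, Fernley, Oakdale receive the extra seats.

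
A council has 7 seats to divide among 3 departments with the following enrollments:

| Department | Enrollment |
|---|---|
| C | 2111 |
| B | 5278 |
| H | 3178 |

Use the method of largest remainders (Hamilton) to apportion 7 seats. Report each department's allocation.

C 1, B 4, H 2

Standard divisor: 10567 ÷ 7 ≈ 1509.571.
Standard quotas: C 1.3984, B 3.4964, H 2.1052.
Lower quotas: C 1, B 3, H 2 (sum 6, leaving 1 seat).
Remainders in descending order: B 0.4964, C 0.3984, H 0.1052.
The surplus seat goes to B.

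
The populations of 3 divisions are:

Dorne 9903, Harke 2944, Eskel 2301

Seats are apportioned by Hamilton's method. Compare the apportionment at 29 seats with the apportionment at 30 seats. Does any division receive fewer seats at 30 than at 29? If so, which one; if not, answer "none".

none

At 29 seats: Dorne 19, Harke 6, Eskel 4.
At 30 seats: Dorne 20, Harke 6, Eskel 4.
No division's allocation decreased.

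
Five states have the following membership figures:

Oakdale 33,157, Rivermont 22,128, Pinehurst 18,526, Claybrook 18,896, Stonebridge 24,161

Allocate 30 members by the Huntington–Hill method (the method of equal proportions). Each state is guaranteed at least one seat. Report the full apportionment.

Oakdale: 8, Rivermont: 6, Pinehurst: 5, Claybrook: 5, Stonebridge: 6

With divisor 3974: modified quotas Oakdale 8.343, Rivermont 5.568, Pinehurst 4.662, Claybrook 4.755, Stonebridge 6.080.
Geometric-mean thresholds: Oakdale √(8·9)=8.485, Rivermont √(5·6)=5.477, Pinehurst √(4·5)=4.472, Claybrook √(4·5)=4.472, Stonebridge √(6·7)=6.481.
Each quota rounded against its threshold gives Oakdale 8, Rivermont 6, Pinehurst 5, Claybrook 5, Stonebridge 6 (total 30).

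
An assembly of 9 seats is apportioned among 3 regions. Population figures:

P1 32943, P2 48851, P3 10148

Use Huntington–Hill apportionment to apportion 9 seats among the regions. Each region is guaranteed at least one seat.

With divisor 10217: modified quotas P1 3.224, P2 4.781, P3 0.993.
Geometric-mean thresholds: P1 √(3·4)=3.464, P2 √(4·5)=4.472, P3 (min 1).
Each quota rounded against its threshold gives P1 3, P2 5, P3 1 (total 9).

P1 3, P2 5, P3 1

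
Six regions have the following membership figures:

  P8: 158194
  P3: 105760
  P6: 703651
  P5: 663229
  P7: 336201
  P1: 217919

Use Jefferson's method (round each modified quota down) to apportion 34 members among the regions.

Standard divisor 2184954/34 ≈ 64263.353; standard quotas: P8 2.462, P3 1.646, P6 10.949, P5 10.320, P7 5.232, P1 3.391.
Rounding down gives 2, 1, 10, 10, 5, 3 = 31 seats, so the divisor must be adjusted.
With modified divisor 57300: modified quotas P8 2.761, P3 1.846, P6 12.280, P5 11.575, P7 5.867, P1 3.803.
Rounding down: P8 2, P3 1, P6 12, P5 11, P7 5, P1 3 (total 34).

P8 2, P3 1, P6 12, P5 11, P7 5, P1 3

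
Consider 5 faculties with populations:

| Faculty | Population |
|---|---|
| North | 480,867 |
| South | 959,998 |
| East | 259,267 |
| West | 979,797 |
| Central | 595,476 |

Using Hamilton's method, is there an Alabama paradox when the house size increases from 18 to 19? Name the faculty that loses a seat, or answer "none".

At 18 seats: North 3, South 5, East 2, West 5, Central 3.
At 19 seats: North 3, South 6, East 1, West 6, Central 3.
East drops from 2 to 1.

East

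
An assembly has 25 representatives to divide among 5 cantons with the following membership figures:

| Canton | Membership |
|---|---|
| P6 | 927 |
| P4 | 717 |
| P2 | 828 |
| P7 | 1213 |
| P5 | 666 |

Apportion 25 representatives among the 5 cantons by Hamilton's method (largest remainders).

Standard divisor: 4351 ÷ 25 ≈ 174.04.
Standard quotas: P6 5.326, P4 4.120, P2 4.758, P7 6.970, P5 3.827.
Lower quotas: P6 5, P4 4, P2 4, P7 6, P5 3 (sum 22, leaving 3 seats).
Remainders in descending order: P7 0.970, P5 0.827, P2 0.758, P6 0.326, P4 0.120.
Largest remainders: P7, P5, P2 receive the extra seats.

P6: 5, P4: 4, P2: 5, P7: 7, P5: 4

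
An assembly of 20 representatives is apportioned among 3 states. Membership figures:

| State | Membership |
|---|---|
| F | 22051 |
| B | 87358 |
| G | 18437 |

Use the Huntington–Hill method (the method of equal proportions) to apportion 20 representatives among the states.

F 3, B 14, G 3

With divisor 6420: modified quotas F 3.435, B 13.607, G 2.872.
Geometric-mean thresholds: F √(3·4)=3.464, B √(13·14)=13.491, G √(2·3)=2.449.
Each quota rounded against its threshold gives F 3, B 14, G 3 (total 20).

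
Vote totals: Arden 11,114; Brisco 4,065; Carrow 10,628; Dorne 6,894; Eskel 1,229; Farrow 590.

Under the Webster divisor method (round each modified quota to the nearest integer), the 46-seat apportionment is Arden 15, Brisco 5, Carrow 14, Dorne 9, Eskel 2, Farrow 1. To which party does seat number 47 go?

Priority for the next seat is population ÷ (current seats + 0.5).
Priorities: Arden 717.032, Brisco 739.091, Carrow 732.966, Dorne 725.684, Eskel 491.600, Farrow 393.333.
Highest priority: Brisco.

Brisco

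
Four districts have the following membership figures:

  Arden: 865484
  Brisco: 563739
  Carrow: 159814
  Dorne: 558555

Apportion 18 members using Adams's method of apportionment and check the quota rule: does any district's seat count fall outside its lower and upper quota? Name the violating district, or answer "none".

none

Standard quotas: Arden 7.254, Brisco 4.725, Carrow 1.339, Dorne 4.682.
Adams allocation: Arden 7, Brisco 5, Carrow 2, Dorne 4.
Every allocation lies between the lower and upper quota.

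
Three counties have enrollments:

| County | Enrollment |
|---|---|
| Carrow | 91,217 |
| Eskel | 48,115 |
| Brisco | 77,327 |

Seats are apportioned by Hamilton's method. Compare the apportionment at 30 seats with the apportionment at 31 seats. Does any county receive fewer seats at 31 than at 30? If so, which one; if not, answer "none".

At 30 seats: Carrow 12, Eskel 7, Brisco 11.
At 31 seats: Carrow 13, Eskel 7, Brisco 11.
No county's allocation decreased.

none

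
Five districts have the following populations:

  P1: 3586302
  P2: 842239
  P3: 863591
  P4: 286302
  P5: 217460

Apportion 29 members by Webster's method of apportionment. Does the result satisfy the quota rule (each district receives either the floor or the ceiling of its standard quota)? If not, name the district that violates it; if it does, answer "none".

Standard quotas: P1 17.944, P2 4.214, P3 4.321, P4 1.433, P5 1.088.
Webster allocation: P1 19, P2 4, P3 4, P4 1, P5 1.
P1 has quota 17.944 (lower 17, upper 18) but receives 19 — outside the quota interval.

P1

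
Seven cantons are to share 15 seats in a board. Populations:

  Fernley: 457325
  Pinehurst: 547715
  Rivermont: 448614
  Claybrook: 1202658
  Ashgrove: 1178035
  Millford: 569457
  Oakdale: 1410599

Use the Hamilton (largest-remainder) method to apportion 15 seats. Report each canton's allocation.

Standard divisor: 5814403 ÷ 15 ≈ 387626.867.
Standard quotas: Fernley 1.1798, Pinehurst 1.4130, Rivermont 1.1573, Claybrook 3.1026, Ashgrove 3.0391, Millford 1.4691, Oakdale 3.6391.
Lower quotas: Fernley 1, Pinehurst 1, Rivermont 1, Claybrook 3, Ashgrove 3, Millford 1, Oakdale 3 (sum 13, leaving 2 seats).
Remainders in descending order: Oakdale 0.6391, Millford 0.4691, Pinehurst 0.4130, Fernley 0.1798, Rivermont 0.1573, Claybrook 0.1026, Ashgrove 0.0391.
Largest remainders: Oakdale, Millford receive the extra seats.

Fernley: 1, Pinehurst: 1, Rivermont: 1, Claybrook: 3, Ashgrove: 3, Millford: 2, Oakdale: 4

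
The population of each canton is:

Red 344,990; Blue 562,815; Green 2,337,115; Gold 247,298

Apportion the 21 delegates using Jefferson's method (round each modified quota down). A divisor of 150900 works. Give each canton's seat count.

Red=2; Blue=3; Green=15; Gold=1

With modified divisor 150900: modified quotas Red 2.286, Blue 3.730, Green 15.488, Gold 1.639.
Rounding down: Red 2, Blue 3, Green 15, Gold 1 (total 21).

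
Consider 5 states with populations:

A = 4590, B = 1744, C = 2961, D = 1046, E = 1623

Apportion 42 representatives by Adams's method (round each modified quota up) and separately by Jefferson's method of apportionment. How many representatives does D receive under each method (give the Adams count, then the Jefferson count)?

4 and 3

Adams: A 16, B 6, C 10, D 4, E 6.
Jefferson: A 17, B 6, C 10, D 3, E 6.
D gets 4 under Adams and 3 under Jefferson.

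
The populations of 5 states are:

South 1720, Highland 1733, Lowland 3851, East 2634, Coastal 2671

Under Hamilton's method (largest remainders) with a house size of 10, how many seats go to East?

Standard divisor: 12609 ÷ 10 ≈ 1260.9.
Standard quotas: South 1.364, Highland 1.374, Lowland 3.054, East 2.089, Coastal 2.118.
Lower quotas: South 1, Highland 1, Lowland 3, East 2, Coastal 2 (sum 9, leaving 1 seat).
Remainders in descending order: Highland 0.374, South 0.364, Coastal 0.118, East 0.089, Lowland 0.054.
The surplus seat goes to Highland.
East receives 2.

2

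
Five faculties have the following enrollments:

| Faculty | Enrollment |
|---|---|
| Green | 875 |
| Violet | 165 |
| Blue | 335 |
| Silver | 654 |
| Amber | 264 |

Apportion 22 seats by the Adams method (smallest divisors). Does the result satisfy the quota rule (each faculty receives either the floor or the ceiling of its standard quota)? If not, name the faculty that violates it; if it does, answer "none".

none

Standard quotas: Green 8.395, Violet 1.583, Blue 3.214, Silver 6.275, Amber 2.533.
Adams allocation: Green 8, Violet 2, Blue 3, Silver 6, Amber 3.
Every allocation lies between the lower and upper quota.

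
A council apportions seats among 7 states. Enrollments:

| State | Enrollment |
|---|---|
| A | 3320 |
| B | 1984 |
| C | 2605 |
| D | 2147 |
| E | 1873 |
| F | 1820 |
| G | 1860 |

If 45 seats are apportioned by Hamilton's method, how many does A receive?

10

The standard divisor is 15609/45 ≈ 346.867.
Standard quotas: A 9.571, B 5.720, C 7.510, D 6.190, E 5.400, F 5.247, G 5.362.
Lower quotas: A 9, B 5, C 7, D 6, E 5, F 5, G 5 (sum 42, leaving 3 seats).
Remainders in descending order: B 0.720, A 0.571, C 0.510, E 0.400, G 0.362, F 0.247, D 0.190.
The surplus seats go to B, A, C.
A receives 10.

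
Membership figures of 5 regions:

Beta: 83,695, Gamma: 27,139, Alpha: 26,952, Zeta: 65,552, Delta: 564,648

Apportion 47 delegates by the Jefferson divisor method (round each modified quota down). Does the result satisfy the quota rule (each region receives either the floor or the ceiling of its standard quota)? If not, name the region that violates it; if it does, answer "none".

Delta

Standard quotas: Beta 5.122, Gamma 1.661, Alpha 1.649, Zeta 4.012, Delta 34.556.
Jefferson allocation: Beta 5, Gamma 1, Alpha 1, Zeta 4, Delta 36.
Delta has quota 34.556 (lower 34, upper 35) but receives 36 — outside the quota interval.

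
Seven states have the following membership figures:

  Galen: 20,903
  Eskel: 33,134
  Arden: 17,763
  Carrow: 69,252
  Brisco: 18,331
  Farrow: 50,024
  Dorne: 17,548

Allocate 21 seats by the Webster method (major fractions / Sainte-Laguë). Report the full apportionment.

Standard divisor 226955/21 ≈ 10807.381; standard quotas: Galen 1.934, Eskel 3.066, Arden 1.644, Carrow 6.408, Brisco 1.696, Farrow 4.629, Dorne 1.624.
Rounding to the nearest integer gives 2, 3, 2, 6, 2, 5, 2 = 22 seats, so the divisor must be adjusted.
With modified divisor 11400: modified quotas Galen 1.834, Eskel 2.906, Arden 1.558, Carrow 6.075, Brisco 1.608, Farrow 4.388, Dorne 1.539.
Rounding to the nearest integer: Galen 2, Eskel 3, Arden 2, Carrow 6, Brisco 2, Farrow 4, Dorne 2 (total 21).

Galen=2, Eskel=3, Arden=2, Carrow=6, Brisco=2, Farrow=4, Dorne=2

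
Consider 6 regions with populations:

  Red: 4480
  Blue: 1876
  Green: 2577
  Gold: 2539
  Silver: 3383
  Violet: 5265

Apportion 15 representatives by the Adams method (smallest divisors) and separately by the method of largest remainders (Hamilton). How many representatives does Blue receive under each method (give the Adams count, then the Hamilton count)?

2 and 1

Adams: Red 3, Blue 2, Green 2, Gold 2, Silver 2, Violet 4.
Hamilton: Red 3, Blue 1, Green 2, Gold 2, Silver 3, Violet 4.
Blue gets 2 under Adams and 1 under Hamilton.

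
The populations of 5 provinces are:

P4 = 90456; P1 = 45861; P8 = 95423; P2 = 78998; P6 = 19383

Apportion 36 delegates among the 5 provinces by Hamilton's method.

P4: 10, P1: 5, P8: 10, P2: 9, P6: 2

Total 330121; standard divisor 330121/36 ≈ 9170.028.
Standard quotas: P4 9.8643, P1 5.0012, P8 10.4060, P2 8.6148, P6 2.1137.
Lower quotas: P4 9, P1 5, P8 10, P2 8, P6 2 (sum 34, leaving 2 seats).
Remainders in descending order: P4 0.8643, P2 0.6148, P8 0.4060, P6 0.1137, P1 0.0012.
Largest remainders: P4, P2 receive the extra seats.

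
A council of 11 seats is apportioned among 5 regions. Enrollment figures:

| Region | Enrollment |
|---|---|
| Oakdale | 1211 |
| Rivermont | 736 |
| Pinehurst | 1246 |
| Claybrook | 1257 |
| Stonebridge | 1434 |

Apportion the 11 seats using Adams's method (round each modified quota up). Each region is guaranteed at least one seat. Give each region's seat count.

Oakdale: 2; Rivermont: 2; Pinehurst: 2; Claybrook: 2; Stonebridge: 3

Standard divisor 5884/11 ≈ 534.909; standard quotas: Oakdale 2.264, Rivermont 1.376, Pinehurst 2.329, Claybrook 2.350, Stonebridge 2.681.
Rounding up gives 3, 2, 3, 3, 3 = 14 seats, so the divisor must be adjusted.
With modified divisor 700: modified quotas Oakdale 1.730, Rivermont 1.051, Pinehurst 1.780, Claybrook 1.796, Stonebridge 2.049.
Rounding up: Oakdale 2, Rivermont 2, Pinehurst 2, Claybrook 2, Stonebridge 3 (total 11).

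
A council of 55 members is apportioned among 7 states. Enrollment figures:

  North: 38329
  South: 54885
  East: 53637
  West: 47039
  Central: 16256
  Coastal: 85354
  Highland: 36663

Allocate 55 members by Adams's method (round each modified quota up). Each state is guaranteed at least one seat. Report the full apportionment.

North 6, South 9, East 9, West 8, Central 3, Coastal 14, Highland 6

Standard divisor 332163/55 ≈ 6039.327; standard quotas: North 6.347, South 9.088, East 8.881, West 7.789, Central 2.692, Coastal 14.133, Highland 6.071.
Rounding up gives 7, 10, 9, 8, 3, 15, 7 = 59 seats, so the divisor must be adjusted.
With modified divisor 6500: modified quotas North 5.897, South 8.444, East 8.252, West 7.237, Central 2.501, Coastal 13.131, Highland 5.640.
Rounding up: North 6, South 9, East 9, West 8, Central 3, Coastal 14, Highland 6 (total 55).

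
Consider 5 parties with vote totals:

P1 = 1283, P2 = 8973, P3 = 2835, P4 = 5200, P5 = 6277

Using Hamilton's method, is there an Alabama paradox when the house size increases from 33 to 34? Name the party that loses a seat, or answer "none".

At 33 seats: P1 2, P2 12, P3 4, P4 7, P5 8.
At 34 seats: P1 2, P2 12, P3 4, P4 7, P5 9.
No party's allocation decreased.

none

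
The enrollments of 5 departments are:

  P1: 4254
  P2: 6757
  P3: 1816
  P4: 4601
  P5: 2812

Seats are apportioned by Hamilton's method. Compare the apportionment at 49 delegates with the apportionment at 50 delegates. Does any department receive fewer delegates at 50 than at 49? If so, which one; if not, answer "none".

P3

At 49 seats: P1 10, P2 16, P3 5, P4 11, P5 7.
At 50 seats: P1 11, P2 17, P3 4, P4 11, P5 7.
P3 drops from 5 to 4.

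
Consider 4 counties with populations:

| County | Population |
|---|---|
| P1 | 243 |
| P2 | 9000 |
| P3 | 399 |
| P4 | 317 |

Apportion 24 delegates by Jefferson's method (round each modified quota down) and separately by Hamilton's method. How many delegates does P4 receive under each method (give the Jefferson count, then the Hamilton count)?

Jefferson: P1 0, P2 23, P3 1, P4 0.
Hamilton: P1 0, P2 22, P3 1, P4 1.
P4 gets 0 under Jefferson and 1 under Hamilton.

0 and 1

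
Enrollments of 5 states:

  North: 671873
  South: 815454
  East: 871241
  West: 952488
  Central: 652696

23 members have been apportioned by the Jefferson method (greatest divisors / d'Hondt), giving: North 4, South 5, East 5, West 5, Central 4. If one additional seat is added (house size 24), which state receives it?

Priority for the next seat is population ÷ (current seats + 1).
Priorities: North 134374.600, South 135909.000, East 145206.833, West 158748.000, Central 130539.200.
Highest priority: West.

West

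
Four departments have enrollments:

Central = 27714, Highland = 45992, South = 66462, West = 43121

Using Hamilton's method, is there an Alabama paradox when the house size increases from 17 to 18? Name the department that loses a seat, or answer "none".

none

At 17 seats: Central 3, Highland 4, South 6, West 4.
At 18 seats: Central 3, Highland 4, South 7, West 4.
No department's allocation decreased.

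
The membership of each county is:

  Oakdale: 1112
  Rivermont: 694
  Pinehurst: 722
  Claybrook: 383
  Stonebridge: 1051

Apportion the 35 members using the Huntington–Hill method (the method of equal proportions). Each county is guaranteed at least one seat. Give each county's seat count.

Oakdale: 10, Rivermont: 6, Pinehurst: 7, Claybrook: 3, Stonebridge: 9

With divisor 111: modified quotas Oakdale 10.018, Rivermont 6.252, Pinehurst 6.505, Claybrook 3.450, Stonebridge 9.468.
Geometric-mean thresholds: Oakdale √(10·11)=10.488, Rivermont √(6·7)=6.481, Pinehurst √(6·7)=6.481, Claybrook √(3·4)=3.464, Stonebridge √(9·10)=9.487.
Each quota rounded against its threshold gives Oakdale 10, Rivermont 6, Pinehurst 7, Claybrook 3, Stonebridge 9 (total 35).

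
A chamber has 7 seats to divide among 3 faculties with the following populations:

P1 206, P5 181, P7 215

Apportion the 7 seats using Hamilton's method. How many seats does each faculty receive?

P1 2, P5 2, P7 3

Total 602; standard divisor 602/7 = 86.
Standard quotas: P1 2.395, P5 2.105, P7 2.500.
Lower quotas: P1 2, P5 2, P7 2 (sum 6, leaving 1 seat).
Remainders in descending order: P7 0.500, P1 0.395, P5 0.105.
Largest remainder: P7 receives the extra seat.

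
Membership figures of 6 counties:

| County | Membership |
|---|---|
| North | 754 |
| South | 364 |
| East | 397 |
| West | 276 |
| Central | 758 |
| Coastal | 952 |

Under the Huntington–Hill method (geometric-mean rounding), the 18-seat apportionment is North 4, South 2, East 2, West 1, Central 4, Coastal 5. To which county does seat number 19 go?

Priority for the next seat is population ÷ (√(s·(s+1))).
Priorities: North 168.600, South 148.602, East 162.075, West 195.161, Central 169.494, Coastal 173.811.
Highest priority: West.

West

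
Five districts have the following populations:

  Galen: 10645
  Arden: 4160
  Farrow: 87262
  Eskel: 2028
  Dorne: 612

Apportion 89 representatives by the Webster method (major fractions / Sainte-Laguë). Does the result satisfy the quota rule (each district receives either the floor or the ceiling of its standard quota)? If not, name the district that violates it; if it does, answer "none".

Standard quotas: Galen 9.048, Arden 3.536, Farrow 74.172, Eskel 1.724, Dorne 0.520.
Webster allocation: Galen 9, Arden 4, Farrow 73, Eskel 2, Dorne 1.
Farrow has quota 74.172 (lower 74, upper 75) but receives 73 — outside the quota interval.

Farrow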